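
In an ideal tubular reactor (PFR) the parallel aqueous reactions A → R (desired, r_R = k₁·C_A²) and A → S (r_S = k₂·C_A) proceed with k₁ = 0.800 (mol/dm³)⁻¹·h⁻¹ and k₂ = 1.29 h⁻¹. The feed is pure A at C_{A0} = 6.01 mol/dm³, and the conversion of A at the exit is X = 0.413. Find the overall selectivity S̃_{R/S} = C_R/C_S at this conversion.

2.91

C_A = C_{A0}(1−X) = 3.528 mol/dm³.
Along a PFR/batch, dC_S/dC_A = −r_S/(r_R+r_S) = −k₂/(k₂+k₁·C_A).
Integrating from C_{A0} to C_A: C_S = (1.29/0.800)·ln[(1.29+0.800·6.01)/(1.29+0.800·3.53)] = 1.613·ln(6.098/4.112) = 0.6353 mol/dm³.
Then C_R = (C_{A0}−C_A) − C_S = 2.482 − 0.6353 = 1.847 mol/dm³.
S̃_{R/S} = C_R/C_S = 1.847/0.6353 = 2.91.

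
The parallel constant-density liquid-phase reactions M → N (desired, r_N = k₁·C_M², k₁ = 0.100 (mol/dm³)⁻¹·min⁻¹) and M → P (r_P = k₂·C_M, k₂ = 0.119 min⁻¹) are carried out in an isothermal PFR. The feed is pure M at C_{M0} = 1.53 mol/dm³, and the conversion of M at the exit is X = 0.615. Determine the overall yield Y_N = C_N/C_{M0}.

C_M = C_{M0}(1−X) = 0.5891 mol/dm³.
Along a PFR/batch, dC_P/dC_M = −r_P/(r_N+r_P) = −k₂/(k₂+k₁·C_M).
Integrating from C_{M0} to C_M: C_P = (0.119/0.100)·ln[(0.119+0.100·1.53)/(0.119+0.100·0.589)] = 1.190·ln(0.2720/0.1779) = 0.5052 mol/dm³.
Then C_N = (C_{M0}−C_M) − C_P = 0.9409 − 0.5052 = 0.4357 mol/dm³.
Y_N = C_N/C_{M0} = 0.4357/1.53 = 0.285.

0.285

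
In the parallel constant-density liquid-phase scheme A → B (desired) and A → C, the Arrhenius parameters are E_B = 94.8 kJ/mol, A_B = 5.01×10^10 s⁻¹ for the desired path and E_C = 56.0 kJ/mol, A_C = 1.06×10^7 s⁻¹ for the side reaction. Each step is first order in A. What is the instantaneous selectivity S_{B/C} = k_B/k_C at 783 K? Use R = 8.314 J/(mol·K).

k_B/k_C = (A_B/A_C)·exp[−(E_B−E_C)/(RT)] = (A_B/A_C)·exp[(E_C−E_B)/(RT)].
(E_C−E_B)/(RT) = (56.0−94.8)×10³/(8.314×783) = -38800/6510 = -5.960.
k_B/k_C = (5.01×10^10/1.06×10^7)·exp(-5.960) = 4726 × 0.002579 = 12.2.

12.2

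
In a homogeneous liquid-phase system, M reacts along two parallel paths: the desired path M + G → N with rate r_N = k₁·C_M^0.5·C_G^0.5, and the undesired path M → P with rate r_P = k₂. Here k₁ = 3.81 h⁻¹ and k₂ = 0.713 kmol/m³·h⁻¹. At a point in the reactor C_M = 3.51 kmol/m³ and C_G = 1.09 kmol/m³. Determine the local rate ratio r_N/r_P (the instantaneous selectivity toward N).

10.5

S_{N/P} = r_N/r_P = (k₁·C_M^0.5·C_G^0.5)/(k₂) = (k₁/k₂)·C_M^0.5·C_G^0.5.
= (3.81×3.510^0.5×1.090^0.5) / (0.713) = 7.452/0.7130 = 10.5.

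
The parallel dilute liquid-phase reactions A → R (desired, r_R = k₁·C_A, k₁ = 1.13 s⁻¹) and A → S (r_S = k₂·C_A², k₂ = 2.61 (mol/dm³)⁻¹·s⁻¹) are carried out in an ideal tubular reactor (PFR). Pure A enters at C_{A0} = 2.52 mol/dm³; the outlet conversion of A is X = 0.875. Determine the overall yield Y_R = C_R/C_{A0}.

C_A = C_{A0}(1−X) = 0.3150 mol/dm³.
Along a PFR/batch, dC_R/dC_A = −r_R/(r_R+r_S) = −k₁/(k₁+k₂·C_A).
Integrating from C_{A0} to C_A: C_R = (1.13/2.61)·ln[(1.13+2.61·2.52)/(1.13+2.61·0.315)] = 0.4330·ln(7.707/1.952) = 0.5945 mol/dm³.
Y_R = C_R/C_{A0} = 0.5945/2.52 = 0.236.

0.236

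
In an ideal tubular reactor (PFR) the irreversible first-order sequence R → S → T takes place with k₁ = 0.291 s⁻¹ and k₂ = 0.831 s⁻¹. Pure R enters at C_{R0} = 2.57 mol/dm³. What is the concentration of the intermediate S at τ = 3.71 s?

The intermediate concentration in a first-order A→B→C sequence is C_S = k₁C_{R0}(e^(−k₁τ) − e^(−k₂τ))/(k₂−k₁).
e^(−k₁τ) = e^(−0.291×3.71) = e^(−1.080) = 0.3397; e^(−k₂τ) = e^(−3.083) = 0.04582.
C_S = 0.291×2.57/(0.831−0.291) × (0.3397−0.04582) = 1.385×0.2939 = 0.4070 mol/dm³.

0.407 mol/dm³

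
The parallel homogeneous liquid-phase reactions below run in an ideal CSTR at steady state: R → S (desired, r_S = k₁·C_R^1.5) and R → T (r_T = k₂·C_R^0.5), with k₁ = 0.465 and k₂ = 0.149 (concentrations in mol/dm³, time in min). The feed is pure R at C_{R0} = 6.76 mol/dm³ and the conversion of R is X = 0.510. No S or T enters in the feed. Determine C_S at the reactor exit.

3.14 mol/dm³

Exit C_R = C_{R0}(1−X) = 6.76×0.490 = 3.312 mol/dm³.
Rates in a CSTR are evaluated at the outlet concentration: r_S = 0.465×3.312^1.5 = 2.803, r_T = 0.149×3.312^0.5 = 0.2712.
Fraction of consumed R going to S: r_S/(r_S+r_T) = 0.9118.
C_S = 0.9118·C_{R0}·X = 0.9118×6.76×0.510 = 3.14 mol/dm³.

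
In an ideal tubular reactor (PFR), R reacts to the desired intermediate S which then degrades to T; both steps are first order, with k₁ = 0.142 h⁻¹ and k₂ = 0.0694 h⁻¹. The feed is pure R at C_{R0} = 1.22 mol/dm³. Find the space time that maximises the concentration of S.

For first-order series the maximum of C_S occurs at τ_opt = ln(k₂/k₁)/(k₂−k₁).
= ln(0.0694/0.142)/(0.0694−0.142) = ln(0.4887)/-0.07260 = -0.7159/-0.07260 = 9.86 h.

9.86 h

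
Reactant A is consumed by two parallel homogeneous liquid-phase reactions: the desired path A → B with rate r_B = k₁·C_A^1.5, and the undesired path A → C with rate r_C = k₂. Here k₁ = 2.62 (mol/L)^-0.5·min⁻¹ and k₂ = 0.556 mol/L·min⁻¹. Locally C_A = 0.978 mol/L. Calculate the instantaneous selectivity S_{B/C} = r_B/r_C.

4.56

S_{B/C} = r_B/r_C = (k₁·C_A^1.5)/(k₂) = (k₁/k₂)·C_A^1.5.
= (2.62×0.9780^1.5) / (0.556) = 2.534/0.5560 = 4.56.
Since the desired path is higher order in A, keeping C_A high (PFR or concentrated feed) favours B.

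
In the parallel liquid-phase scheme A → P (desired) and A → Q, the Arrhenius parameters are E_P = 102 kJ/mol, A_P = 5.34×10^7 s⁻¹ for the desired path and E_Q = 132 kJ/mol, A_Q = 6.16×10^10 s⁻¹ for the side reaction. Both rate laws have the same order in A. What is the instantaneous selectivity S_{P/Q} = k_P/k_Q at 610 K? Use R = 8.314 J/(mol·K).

0.321

With equal orders, S_{P/Q} = k_P/k_Q = (A_P/A_Q)·exp[(E_Q−E_P)/(RT)].
(E_Q−E_P)/(RT) = (132−102)×10³/(8.314×610) = 30000/5072 = 5.915.
k_P/k_Q = (5.34×10^7/6.16×10^10)·exp(5.915) = 8.669×10^-4 × 370.7 = 0.321.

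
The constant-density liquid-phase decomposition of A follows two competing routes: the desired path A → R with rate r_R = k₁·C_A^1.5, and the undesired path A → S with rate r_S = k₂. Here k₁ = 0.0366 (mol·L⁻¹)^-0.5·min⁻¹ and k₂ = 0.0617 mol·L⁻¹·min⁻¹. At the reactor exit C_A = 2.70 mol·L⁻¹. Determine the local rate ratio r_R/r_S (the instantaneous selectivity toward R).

2.63

S_{R/S} = r_R/r_S = (k₁·C_A^1.5)/(k₂) = (k₁/k₂)·C_A^1.5.
= (0.0366×2.700^1.5) / (0.0617) = 0.1624/0.06170 = 2.63.
Since the desired path is higher order in A, keeping C_A high (PFR or concentrated feed) favours R.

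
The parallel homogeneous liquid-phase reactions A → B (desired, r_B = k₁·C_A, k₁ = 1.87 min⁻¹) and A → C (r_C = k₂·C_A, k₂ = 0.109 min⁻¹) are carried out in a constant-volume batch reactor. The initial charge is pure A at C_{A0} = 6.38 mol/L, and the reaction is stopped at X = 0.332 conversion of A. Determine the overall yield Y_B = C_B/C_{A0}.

0.314

C_A = C_{A0}(1−X) = 4.262 mol/L.
Both paths are first order in A, so the instantaneous fraction to B is constant: dC_B/d(−C_A) = k₁/(k₁+k₂) = 0.9449.
C_B = 0.9449·(C_{A0}−C_A) = 0.9449×2.118 = 2.00 mol/L.
Y_B = C_B/C_{A0} = 2.001/6.38 = 0.314.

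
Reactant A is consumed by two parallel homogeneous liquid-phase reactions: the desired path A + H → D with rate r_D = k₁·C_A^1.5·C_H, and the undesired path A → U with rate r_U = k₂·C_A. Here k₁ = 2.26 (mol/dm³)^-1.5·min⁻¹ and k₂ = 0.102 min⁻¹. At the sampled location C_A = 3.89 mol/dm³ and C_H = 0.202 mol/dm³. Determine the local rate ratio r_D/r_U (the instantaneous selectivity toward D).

S_{D/U} = r_D/r_U = (k₁·C_A^1.5·C_H)/(k₂·C_A) = (k₁/k₂)·C_A^0.5·C_H.
= (2.26×3.890^1.5×0.2020) / (0.102×3.890) = 3.503/0.3968 = 8.83.

8.83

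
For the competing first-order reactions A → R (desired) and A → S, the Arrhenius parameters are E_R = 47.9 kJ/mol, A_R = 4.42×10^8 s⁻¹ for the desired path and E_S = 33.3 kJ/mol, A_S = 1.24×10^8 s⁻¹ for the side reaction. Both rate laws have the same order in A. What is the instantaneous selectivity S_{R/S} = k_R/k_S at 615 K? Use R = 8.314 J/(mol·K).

Since both paths have the same order in A, the concentration cancels and S_{R/S} = k_R/k_S = (A_R/A_S)·exp[(E_S−E_R)/(RT)].
(E_S−E_R)/(RT) = (33.3−47.9)×10³/(8.314×615) = -14600/5113 = -2.855.
k_R/k_S = (4.42×10^8/1.24×10^8)·exp(-2.855) = 3.565 × 0.05753 = 0.205.
Since E_R > E_S, raising the temperature improves selectivity toward R.

0.205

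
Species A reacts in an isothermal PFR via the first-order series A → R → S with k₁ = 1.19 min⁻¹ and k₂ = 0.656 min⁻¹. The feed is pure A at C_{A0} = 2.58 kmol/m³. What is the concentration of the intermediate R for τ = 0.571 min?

1.04 kmol/m³

The intermediate concentration in a first-order A→B→C sequence is C_R = k₁C_{A0}(e^(−k₁τ) − e^(−k₂τ))/(k₂−k₁).
e^(−k₁τ) = e^(−1.19×0.571) = e^(−0.6795) = 0.5069; e^(−k₂τ) = e^(−0.3746) = 0.6876.
C_R = 1.19×2.58/(0.656−1.19) × (0.5069−0.6876) = (-5.749)×(-0.1807) = 1.039 kmol/m³.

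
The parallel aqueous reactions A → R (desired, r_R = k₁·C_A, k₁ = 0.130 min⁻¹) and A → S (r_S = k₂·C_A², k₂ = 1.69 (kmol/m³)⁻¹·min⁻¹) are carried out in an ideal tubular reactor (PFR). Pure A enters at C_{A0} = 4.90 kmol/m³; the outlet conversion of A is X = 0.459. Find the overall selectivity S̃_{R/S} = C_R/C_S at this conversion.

0.0210

C_A = C_{A0}(1−X) = 2.651 kmol/m³.
Along a PFR/batch, dC_R/dC_A = −r_R/(r_R+r_S) = −k₁/(k₁+k₂·C_A).
Integrating from C_{A0} to C_A: C_R = (0.130/1.69)·ln[(0.130+1.69·4.90)/(0.130+1.69·2.65)] = 0.07692·ln(8.411/4.610) = 0.04625 kmol/m³.
C_S = (C_{A0}−C_A)−C_R = 2.203 kmol/m³; S̃_{R/S} = 0.04625/2.203 = 0.0210.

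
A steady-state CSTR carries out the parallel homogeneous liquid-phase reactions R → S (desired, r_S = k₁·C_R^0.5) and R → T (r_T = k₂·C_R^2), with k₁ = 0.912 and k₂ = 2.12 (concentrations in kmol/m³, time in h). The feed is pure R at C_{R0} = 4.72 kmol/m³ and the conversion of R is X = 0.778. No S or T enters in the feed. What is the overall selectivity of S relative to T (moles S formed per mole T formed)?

0.401

Exit C_R = C_{R0}(1−X) = 4.72×0.222 = 1.048 kmol/m³.
A CSTR operates uniformly at the exit composition, giving r_S = 0.9336 and r_T = 2.328 (each k·C_R^n at C_R = 1.048).
Overall selectivity = C_S/C_T = r_Sτ/(r_Tτ) = r_S/r_T = 0.401.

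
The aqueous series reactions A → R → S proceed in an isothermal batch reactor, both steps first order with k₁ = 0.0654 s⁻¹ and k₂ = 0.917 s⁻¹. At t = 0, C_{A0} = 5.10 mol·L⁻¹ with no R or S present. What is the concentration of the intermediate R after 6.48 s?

Solving the coupled first-order balances gives C_R(t) = [k₁/(k₂−k₁)]·C_{A0}·(e^(−k₁t) − e^(−k₂t)).
e^(−k₁t) = e^(−0.0654×6.48) = e^(−0.4238) = 0.6546; e^(−k₂t) = e^(−5.942) = 0.002626.
C_R = 0.0654×5.10/(0.917−0.0654) × (0.6546−0.002626) = 0.3917×0.6519 = 0.2553 mol·L⁻¹.

0.255 mol·L⁻¹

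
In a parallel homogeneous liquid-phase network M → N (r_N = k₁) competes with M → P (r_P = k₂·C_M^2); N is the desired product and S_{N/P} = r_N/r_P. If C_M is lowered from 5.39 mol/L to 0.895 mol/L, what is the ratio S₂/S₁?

36.3

S_{N/P} = (k₁/k₂)·C_M^-2, so S₂/S₁ = (C_{M,2}/C_{M,1})^-2.
= (0.895/5.39)^(-2) = (0.1660)^(-2) = 36.3.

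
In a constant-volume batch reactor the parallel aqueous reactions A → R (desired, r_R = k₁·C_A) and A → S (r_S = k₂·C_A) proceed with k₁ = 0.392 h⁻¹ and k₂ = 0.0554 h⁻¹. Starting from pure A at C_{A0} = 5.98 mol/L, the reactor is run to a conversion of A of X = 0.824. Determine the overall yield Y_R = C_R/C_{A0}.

C_A = C_{A0}(1−X) = 1.052 mol/L.
Both paths are first order in A, so the instantaneous fraction to R is constant: dC_R/d(−C_A) = k₁/(k₁+k₂) = 0.8762.
C_R = 0.8762·(C_{A0}−C_A) = 0.8762×4.928 = 4.32 mol/L.
Y_R = C_R/C_{A0} = 4.317/5.98 = 0.722.

0.722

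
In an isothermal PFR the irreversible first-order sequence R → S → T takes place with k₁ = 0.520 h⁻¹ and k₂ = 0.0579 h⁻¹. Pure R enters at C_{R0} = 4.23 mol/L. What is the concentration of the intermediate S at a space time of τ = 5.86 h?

For first-order series with pure R initially, C_S(τ) = k₁C_{R0}/(k₂−k₁)·(e^(−k₁τ) − e^(−k₂τ)).
e^(−k₁τ) = e^(−0.520×5.86) = e^(−3.047) = 0.04749; e^(−k₂τ) = e^(−0.3393) = 0.7123.
C_S = 0.520×4.23/(0.0579−0.520) × (0.04749−0.7123) = (-4.760)×(-0.6648) = 3.164 mol/L.

3.16 mol/L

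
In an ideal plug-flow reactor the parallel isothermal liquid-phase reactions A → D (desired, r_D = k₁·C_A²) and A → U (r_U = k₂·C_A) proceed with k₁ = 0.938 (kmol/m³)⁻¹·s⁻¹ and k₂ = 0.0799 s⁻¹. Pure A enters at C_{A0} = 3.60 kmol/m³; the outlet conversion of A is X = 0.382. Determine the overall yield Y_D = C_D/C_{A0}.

0.371

C_A = C_{A0}(1−X) = 2.225 kmol/m³.
Along a PFR/batch, dC_U/dC_A = −r_U/(r_D+r_U) = −k₂/(k₂+k₁·C_A).
Integrating from C_{A0} to C_A: C_U = (0.0799/0.938)·ln[(0.0799+0.938·3.60)/(0.0799+0.938·2.22)] = 0.08518·ln(3.457/2.167) = 0.03979 kmol/m³.
Then C_D = (C_{A0}−C_A) − C_U = 1.375 − 0.03979 = 1.335 kmol/m³.
Y_D = C_D/C_{A0} = 1.335/3.60 = 0.371.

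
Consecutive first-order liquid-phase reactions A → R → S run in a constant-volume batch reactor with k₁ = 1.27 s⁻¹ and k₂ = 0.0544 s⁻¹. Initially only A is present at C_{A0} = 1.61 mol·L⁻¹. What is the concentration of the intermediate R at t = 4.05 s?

1.34 mol·L⁻¹

Solving the coupled first-order balances gives C_R(t) = [k₁/(k₂−k₁)]·C_{A0}·(e^(−k₁t) − e^(−k₂t)).
e^(−k₁t) = e^(−1.27×4.05) = e^(−5.143) = 0.005837; e^(−k₂t) = e^(−0.2203) = 0.8023.
C_R = 1.27×1.61/(0.0544−1.27) × (0.005837−0.8023) = (-1.682)×(-0.7964) = 1.340 mol·L⁻¹.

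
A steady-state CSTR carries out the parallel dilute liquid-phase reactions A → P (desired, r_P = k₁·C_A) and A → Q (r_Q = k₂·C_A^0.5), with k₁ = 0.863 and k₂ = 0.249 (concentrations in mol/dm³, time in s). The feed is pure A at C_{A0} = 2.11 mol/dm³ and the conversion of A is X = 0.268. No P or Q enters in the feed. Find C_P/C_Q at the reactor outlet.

Exit C_A = C_{A0}(1−X) = 2.11×0.732 = 1.545 mol/dm³.
A CSTR operates uniformly at the exit composition, giving r_P = 1.333 and r_Q = 0.3095 (each k·C_A^n at C_A = 1.545).
Overall selectivity = C_P/C_Q = r_Pτ/(r_Qτ) = r_P/r_Q = 4.31.

4.31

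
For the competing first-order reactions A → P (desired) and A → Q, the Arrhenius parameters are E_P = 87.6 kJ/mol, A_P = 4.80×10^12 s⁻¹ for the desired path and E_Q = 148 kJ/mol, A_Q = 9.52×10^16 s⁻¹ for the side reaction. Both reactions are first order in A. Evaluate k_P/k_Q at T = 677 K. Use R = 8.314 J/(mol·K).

k_P/k_Q = (A_P/A_Q)·exp[−(E_P−E_Q)/(RT)] = (A_P/A_Q)·exp[(E_Q−E_P)/(RT)].
(E_Q−E_P)/(RT) = (148−87.6)×10³/(8.314×677) = 60400/5629 = 10.73.
k_P/k_Q = (4.80×10^12/9.52×10^16)·exp(10.73) = 5.042×10^-5 × 45750 = 2.31.

2.31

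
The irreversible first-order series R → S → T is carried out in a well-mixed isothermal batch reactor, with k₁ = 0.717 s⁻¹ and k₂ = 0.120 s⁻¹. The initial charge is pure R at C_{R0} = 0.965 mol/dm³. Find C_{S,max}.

0.674 mol/dm³

For a first-order series the maximum intermediate yield is C_{S,max}/C_{R0} = (k₁/k₂)^[k₂/(k₂−k₁)].
= (0.717/0.120)^(0.120/(0.120−0.717)) = (5.975)^(-0.2010) = 0.6982.
C_{S,max} = 0.6982×0.965 = 0.674 mol/dm³.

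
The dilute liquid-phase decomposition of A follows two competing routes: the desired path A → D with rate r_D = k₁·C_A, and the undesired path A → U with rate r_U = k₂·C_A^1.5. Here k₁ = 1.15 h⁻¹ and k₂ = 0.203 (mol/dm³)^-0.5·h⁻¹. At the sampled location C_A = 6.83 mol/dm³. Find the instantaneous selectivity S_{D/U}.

2.17

S_{D/U} = r_D/r_U = (k₁·C_A)/(k₂·C_A^1.5) = (k₁/k₂)·C_A^-0.5.
= (1.15×6.830) / (0.203×6.830^1.5) = 7.854/3.623 = 2.17.
The undesired path is higher order in A, so low C_A (CSTR or dilute feed) favours D.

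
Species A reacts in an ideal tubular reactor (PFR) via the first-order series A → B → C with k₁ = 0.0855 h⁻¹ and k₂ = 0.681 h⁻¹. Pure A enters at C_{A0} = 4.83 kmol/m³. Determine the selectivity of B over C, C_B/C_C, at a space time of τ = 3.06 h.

0.674

Solving the coupled first-order balances gives C_B(τ) = [k₁/(k₂−k₁)]·C_{A0}·(e^(−k₁τ) − e^(−k₂τ)).
e^(−k₁τ) = e^(−0.0855×3.06) = e^(−0.2616) = 0.7698; e^(−k₂τ) = e^(−2.084) = 0.1244.
C_B = 0.0855×4.83/(0.681−0.0855) × (0.7698−0.1244) = 0.6935×0.6453 = 0.4475 kmol/m³.
C_A = C_{A0}e^(−k₁τ) = 3.718 kmol/m³, so C_C = C_{A0}−C_A−C_B = 0.6644 kmol/m³; C_B/C_C = 0.674.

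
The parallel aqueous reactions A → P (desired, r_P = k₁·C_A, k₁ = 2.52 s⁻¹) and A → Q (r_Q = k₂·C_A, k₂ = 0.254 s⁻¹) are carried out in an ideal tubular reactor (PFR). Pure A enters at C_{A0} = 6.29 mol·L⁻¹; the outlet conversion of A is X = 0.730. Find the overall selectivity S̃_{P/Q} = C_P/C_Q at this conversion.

9.92

C_A = C_{A0}(1−X) = 1.698 mol·L⁻¹.
Both paths are first order in A, so the instantaneous fraction to P is constant: dC_P/d(−C_A) = k₁/(k₁+k₂) = 0.9084.
C_P = 0.9084·(C_{A0}−C_A) = 0.9084×4.592 = 4.17 mol·L⁻¹.
C_Q = (C_{A0}−C_A)−C_P = 0.4204 mol·L⁻¹; S̃_{P/Q} = 4.171/0.4204 = 9.92.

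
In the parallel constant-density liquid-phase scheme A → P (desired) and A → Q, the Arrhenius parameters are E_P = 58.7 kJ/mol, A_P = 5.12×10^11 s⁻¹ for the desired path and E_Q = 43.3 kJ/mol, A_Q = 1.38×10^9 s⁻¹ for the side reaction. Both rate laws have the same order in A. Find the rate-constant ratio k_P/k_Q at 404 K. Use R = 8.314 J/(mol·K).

3.79

With equal orders, S_{P/Q} = k_P/k_Q = (A_P/A_Q)·exp[(E_Q−E_P)/(RT)].
(E_Q−E_P)/(RT) = (43.3−58.7)×10³/(8.314×404) = -15400/3359 = -4.585.
k_P/k_Q = (5.12×10^11/1.38×10^9)·exp(-4.585) = 371.0 × 0.01020 = 3.79.
Since E_P > E_Q, raising the temperature improves selectivity toward P.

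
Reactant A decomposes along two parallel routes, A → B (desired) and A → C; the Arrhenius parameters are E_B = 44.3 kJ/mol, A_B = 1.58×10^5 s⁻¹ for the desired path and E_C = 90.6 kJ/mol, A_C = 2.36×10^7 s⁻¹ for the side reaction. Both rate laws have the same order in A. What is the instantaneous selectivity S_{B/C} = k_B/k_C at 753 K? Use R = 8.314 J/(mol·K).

10.9

With equal orders, S_{B/C} = k_B/k_C = (A_B/A_C)·exp[(E_C−E_B)/(RT)].
(E_C−E_B)/(RT) = (90.6−44.3)×10³/(8.314×753) = 46300/6260 = 7.396.
k_B/k_C = (1.58×10^5/2.36×10^7)·exp(7.396) = 0.006695 × 1629 = 10.9.
Since E_B < E_C, lowering the temperature improves selectivity toward B.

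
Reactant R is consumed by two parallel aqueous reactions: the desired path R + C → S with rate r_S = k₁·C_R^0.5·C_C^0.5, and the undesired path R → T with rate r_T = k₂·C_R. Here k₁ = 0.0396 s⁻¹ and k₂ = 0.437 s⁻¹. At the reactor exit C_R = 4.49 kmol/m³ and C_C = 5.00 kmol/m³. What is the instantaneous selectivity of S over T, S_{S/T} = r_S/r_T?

S_{S/T} = r_S/r_T = (k₁·C_R^0.5·C_C^0.5)/(k₂·C_R) = (k₁/k₂)·C_R^-0.5·C_C^0.5.
= (0.0396×4.490^0.5×5.000^0.5) / (0.437×4.490) = 0.1876/1.962 = 0.0956.

0.0956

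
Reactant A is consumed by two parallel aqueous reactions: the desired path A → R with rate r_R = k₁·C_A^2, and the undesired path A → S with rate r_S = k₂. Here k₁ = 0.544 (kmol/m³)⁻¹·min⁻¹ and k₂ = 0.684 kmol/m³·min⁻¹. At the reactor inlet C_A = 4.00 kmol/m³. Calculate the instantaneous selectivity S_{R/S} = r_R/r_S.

S_{R/S} = r_R/r_S = (k₁·C_A^2)/(k₂) = (k₁/k₂)·C_A^2.
= (0.544×4.000^2) / (0.684) = 8.704/0.6840 = 12.7.
Since the desired path is higher order in A, keeping C_A high (PFR or concentrated feed) favours R.

12.7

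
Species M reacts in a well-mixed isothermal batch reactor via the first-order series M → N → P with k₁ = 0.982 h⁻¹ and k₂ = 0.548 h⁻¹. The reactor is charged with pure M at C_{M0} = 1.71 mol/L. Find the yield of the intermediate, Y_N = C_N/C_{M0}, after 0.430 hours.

The intermediate concentration in a first-order A→B→C sequence is C_N = k₁C_{M0}(e^(−k₁t) − e^(−k₂t))/(k₂−k₁).
e^(−k₁t) = e^(−0.982×0.430) = e^(−0.4223) = 0.6556; e^(−k₂t) = e^(−0.2356) = 0.7901.
C_N = 0.982×1.71/(0.548−0.982) × (0.6556−0.7901) = (-3.869)×(-0.1345) = 0.5204 mol/L.
Y_N = C_N/C_{M0} = 0.5204/1.71 = 0.304.

0.304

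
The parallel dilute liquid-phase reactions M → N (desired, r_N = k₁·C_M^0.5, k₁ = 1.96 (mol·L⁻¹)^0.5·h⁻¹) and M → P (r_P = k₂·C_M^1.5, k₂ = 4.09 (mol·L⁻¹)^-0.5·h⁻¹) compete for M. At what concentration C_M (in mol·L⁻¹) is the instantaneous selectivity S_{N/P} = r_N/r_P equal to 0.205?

2.34 mol·L⁻¹

S_{N/P} = (k₁/k₂)·C_M⁻¹ ⇒ C_M = (S·k₂/k₁)^(-1).
= (0.205×4.09/1.96)^(-1) = (0.4278)^(-1) = 2.34 mol·L⁻¹.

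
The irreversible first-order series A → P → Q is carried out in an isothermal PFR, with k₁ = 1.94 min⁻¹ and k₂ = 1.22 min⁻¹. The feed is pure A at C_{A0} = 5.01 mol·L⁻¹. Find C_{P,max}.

2.28 mol·L⁻¹

At the optimum, C_{P,max}/C_{A0} = (k₁/k₂)^[k₂/(k₂−k₁)].
= (1.94/1.22)^(1.22/(1.22−1.94)) = (1.590)^(-1.694) = 0.4557.
C_{P,max} = 0.4557×5.01 = 2.28 mol·L⁻¹.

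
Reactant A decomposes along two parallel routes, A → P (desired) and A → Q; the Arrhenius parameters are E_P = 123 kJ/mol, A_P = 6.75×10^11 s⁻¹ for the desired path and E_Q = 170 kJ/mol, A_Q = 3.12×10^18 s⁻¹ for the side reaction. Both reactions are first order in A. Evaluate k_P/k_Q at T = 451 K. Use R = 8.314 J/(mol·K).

0.0601

Since both paths have the same order in A, the concentration cancels and S_{P/Q} = k_P/k_Q = (A_P/A_Q)·exp[(E_Q−E_P)/(RT)].
(E_Q−E_P)/(RT) = (170−123)×10³/(8.314×451) = 47000/3750 = 12.53.
k_P/k_Q = (6.75×10^11/3.12×10^18)·exp(12.53) = 2.163×10^-7 × 2.778×10^5 = 0.0601.
Since E_P < E_Q, lowering the temperature improves selectivity toward P.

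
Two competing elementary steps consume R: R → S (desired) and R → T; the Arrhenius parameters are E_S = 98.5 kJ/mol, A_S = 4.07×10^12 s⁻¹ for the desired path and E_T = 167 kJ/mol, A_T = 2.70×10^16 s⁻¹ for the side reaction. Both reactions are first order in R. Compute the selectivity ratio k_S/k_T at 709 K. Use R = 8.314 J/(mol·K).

16.8

Since both paths have the same order in R, the concentration cancels and S_{S/T} = k_S/k_T = (A_S/A_T)·exp[(E_T−E_S)/(RT)].
(E_T−E_S)/(RT) = (167−98.5)×10³/(8.314×709) = 68500/5895 = 11.62.
k_S/k_T = (4.07×10^12/2.70×10^16)·exp(11.62) = 1.507×10^-4 × 1.114×10^5 = 16.8.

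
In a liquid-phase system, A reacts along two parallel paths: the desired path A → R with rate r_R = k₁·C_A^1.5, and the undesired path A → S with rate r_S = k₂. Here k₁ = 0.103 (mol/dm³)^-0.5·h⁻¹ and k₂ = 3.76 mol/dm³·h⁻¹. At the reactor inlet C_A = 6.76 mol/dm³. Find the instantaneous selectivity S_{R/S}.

S_{R/S} = r_R/r_S = (k₁·C_A^1.5)/(k₂) = (k₁/k₂)·C_A^1.5.
= (0.103×6.760^1.5) / (3.76) = 1.810/3.760 = 0.481.
Since the desired path is higher order in A, keeping C_A high (PFR or concentrated feed) favours R.

0.481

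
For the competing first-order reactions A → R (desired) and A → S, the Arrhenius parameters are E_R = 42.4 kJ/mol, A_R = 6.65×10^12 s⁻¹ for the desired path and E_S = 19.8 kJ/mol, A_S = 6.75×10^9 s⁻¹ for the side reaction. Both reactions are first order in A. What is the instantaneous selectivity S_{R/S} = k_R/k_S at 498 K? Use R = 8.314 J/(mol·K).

Since both paths have the same order in A, the concentration cancels and S_{R/S} = k_R/k_S = (A_R/A_S)·exp[(E_S−E_R)/(RT)].
(E_S−E_R)/(RT) = (19.8−42.4)×10³/(8.314×498) = -22600/4140 = -5.458.
k_R/k_S = (6.65×10^12/6.75×10^9)·exp(-5.458) = 985.2 × 0.004260 = 4.20.
Since E_R > E_S, raising the temperature improves selectivity toward R.

4.20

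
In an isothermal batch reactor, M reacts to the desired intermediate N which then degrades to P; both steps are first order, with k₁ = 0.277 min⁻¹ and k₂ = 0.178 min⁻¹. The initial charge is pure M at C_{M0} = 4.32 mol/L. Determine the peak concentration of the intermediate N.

1.95 mol/L

For a first-order series the maximum intermediate yield is C_{N,max}/C_{M0} = (k₁/k₂)^[k₂/(k₂−k₁)].
= (0.277/0.178)^(0.178/(0.178−0.277)) = (1.556)^(-1.798) = 0.4515.
C_{N,max} = 0.4515×4.32 = 1.95 mol/L.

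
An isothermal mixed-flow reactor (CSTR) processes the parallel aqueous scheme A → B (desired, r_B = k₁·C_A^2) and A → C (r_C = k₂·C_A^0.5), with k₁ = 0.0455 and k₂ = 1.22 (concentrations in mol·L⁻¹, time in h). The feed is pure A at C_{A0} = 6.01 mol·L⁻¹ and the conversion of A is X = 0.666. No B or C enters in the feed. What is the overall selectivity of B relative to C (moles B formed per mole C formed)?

Exit C_A = C_{A0}(1−X) = 6.01×0.334 = 2.007 mol·L⁻¹.
Rates in a CSTR are evaluated at the outlet concentration: r_B = 0.0455×2.007^2 = 0.1833, r_C = 1.22×2.007^0.5 = 1.729.
Overall selectivity = C_B/C_C = r_Bτ/(r_Cτ) = r_B/r_C = 0.106.

0.106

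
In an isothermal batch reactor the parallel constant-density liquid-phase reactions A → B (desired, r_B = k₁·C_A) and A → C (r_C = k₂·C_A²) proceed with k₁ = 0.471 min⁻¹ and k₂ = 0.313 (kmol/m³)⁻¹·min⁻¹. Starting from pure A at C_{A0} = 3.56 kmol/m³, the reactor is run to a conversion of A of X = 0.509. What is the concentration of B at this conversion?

0.666 kmol/m³

C_A = C_{A0}(1−X) = 1.748 kmol/m³.
Along a PFR/batch, dC_B/dC_A = −r_B/(r_B+r_C) = −k₁/(k₁+k₂·C_A).
Integrating from C_{A0} to C_A: C_B = (0.471/0.313)·ln[(0.471+0.313·3.56)/(0.471+0.313·1.75)] = 1.505·ln(1.585/1.018) = 0.6663 kmol/m³.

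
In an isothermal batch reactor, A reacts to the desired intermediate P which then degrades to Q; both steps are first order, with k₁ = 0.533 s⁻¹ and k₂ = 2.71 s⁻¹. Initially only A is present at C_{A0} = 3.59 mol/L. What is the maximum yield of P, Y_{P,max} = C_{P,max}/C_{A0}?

0.132

For a first-order series the maximum intermediate yield is C_{P,max}/C_{A0} = (k₁/k₂)^[k₂/(k₂−k₁)].
= (0.533/2.71)^(2.71/(2.71−0.533)) = (0.1967)^(1.245) = 0.1321.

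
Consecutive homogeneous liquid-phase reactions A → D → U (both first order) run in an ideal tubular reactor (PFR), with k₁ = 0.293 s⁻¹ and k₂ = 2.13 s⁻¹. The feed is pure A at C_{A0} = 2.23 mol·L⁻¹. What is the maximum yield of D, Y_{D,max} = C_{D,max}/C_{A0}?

0.100

For a first-order series the maximum intermediate yield is C_{D,max}/C_{A0} = (k₁/k₂)^[k₂/(k₂−k₁)].
= (0.293/2.13)^(2.13/(2.13−0.293)) = (0.1376)^(1.159) = 0.1002.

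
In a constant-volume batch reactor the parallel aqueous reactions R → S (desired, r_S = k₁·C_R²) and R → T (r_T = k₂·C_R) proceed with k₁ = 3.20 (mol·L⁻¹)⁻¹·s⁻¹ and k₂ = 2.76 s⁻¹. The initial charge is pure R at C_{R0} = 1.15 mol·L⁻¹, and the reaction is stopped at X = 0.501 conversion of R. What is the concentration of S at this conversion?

0.285 mol·L⁻¹

C_R = C_{R0}(1−X) = 0.5738 mol·L⁻¹.
Along a PFR/batch, dC_T/dC_R = −r_T/(r_S+r_T) = −k₂/(k₂+k₁·C_R).
Integrating from C_{R0} to C_R: C_T = (2.76/3.20)·ln[(2.76+3.20·1.15)/(2.76+3.20·0.574)] = 0.8625·ln(6.440/4.596) = 0.2909 mol·L⁻¹.
Then C_S = (C_{R0}−C_R) − C_T = 0.5761 − 0.2909 = 0.2853 mol·L⁻¹.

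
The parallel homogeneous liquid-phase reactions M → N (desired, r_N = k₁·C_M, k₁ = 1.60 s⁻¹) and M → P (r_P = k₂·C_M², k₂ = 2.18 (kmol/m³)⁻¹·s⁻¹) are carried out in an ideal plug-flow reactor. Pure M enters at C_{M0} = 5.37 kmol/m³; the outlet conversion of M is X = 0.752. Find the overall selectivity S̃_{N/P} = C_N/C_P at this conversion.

C_M = C_{M0}(1−X) = 1.332 kmol/m³.
Along a PFR/batch, dC_N/dC_M = −r_N/(r_N+r_P) = −k₁/(k₁+k₂·C_M).
Integrating from C_{M0} to C_M: C_N = (1.60/2.18)·ln[(1.60+2.18·5.37)/(1.60+2.18·1.33)] = 0.7339·ln(13.31/4.503) = 0.7952 kmol/m³.
C_P = (C_{M0}−C_M)−C_N = 3.243 kmol/m³; S̃_{N/P} = 0.7952/3.243 = 0.245.

0.245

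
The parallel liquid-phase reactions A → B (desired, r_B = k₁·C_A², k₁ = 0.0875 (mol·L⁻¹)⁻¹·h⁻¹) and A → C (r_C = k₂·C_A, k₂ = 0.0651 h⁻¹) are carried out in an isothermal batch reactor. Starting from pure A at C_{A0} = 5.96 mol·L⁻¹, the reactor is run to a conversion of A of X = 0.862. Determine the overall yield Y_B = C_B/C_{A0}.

0.681

C_A = C_{A0}(1−X) = 0.8225 mol·L⁻¹.
Along a PFR/batch, dC_C/dC_A = −r_C/(r_B+r_C) = −k₂/(k₂+k₁·C_A).
Integrating from C_{A0} to C_A: C_C = (0.0651/0.0875)·ln[(0.0651+0.0875·5.96)/(0.0651+0.0875·0.822)] = 0.7440·ln(0.5866/0.1371) = 1.082 mol·L⁻¹.
Then C_B = (C_{A0}−C_A) − C_C = 5.138 − 1.082 = 4.056 mol·L⁻¹.
Y_B = C_B/C_{A0} = 4.056/5.96 = 0.681.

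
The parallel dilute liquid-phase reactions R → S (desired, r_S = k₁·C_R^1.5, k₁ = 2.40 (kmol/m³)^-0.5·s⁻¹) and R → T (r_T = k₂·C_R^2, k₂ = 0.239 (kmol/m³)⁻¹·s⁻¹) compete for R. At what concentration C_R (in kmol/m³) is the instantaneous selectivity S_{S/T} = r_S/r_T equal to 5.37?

3.50 kmol/m³

S_{S/T} = (k₁/k₂)·C_R^-0.5 ⇒ C_R = (S·k₂/k₁)^(-2).
= (5.37×0.239/2.40)^(-2) = (0.5348)^(-2) = 3.50 kmol/m³.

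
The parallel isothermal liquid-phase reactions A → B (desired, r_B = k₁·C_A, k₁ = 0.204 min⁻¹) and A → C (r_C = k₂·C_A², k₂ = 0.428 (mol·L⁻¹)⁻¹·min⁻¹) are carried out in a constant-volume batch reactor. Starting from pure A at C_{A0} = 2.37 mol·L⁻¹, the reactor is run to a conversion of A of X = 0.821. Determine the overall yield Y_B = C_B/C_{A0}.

0.231

C_A = C_{A0}(1−X) = 0.4242 mol·L⁻¹.
Along a PFR/batch, dC_B/dC_A = −r_B/(r_B+r_C) = −k₁/(k₁+k₂·C_A).
Integrating from C_{A0} to C_A: C_B = (0.204/0.428)·ln[(0.204+0.428·2.37)/(0.204+0.428·0.424)] = 0.4766·ln(1.218/0.3856) = 0.5484 mol·L⁻¹.
Y_B = C_B/C_{A0} = 0.5484/2.37 = 0.231.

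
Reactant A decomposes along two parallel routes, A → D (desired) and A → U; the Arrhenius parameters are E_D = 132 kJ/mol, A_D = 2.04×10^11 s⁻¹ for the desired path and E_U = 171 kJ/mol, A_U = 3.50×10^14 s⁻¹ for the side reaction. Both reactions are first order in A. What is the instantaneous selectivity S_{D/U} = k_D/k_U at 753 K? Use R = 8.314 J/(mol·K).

k_D/k_U = (A_D/A_U)·exp[−(E_D−E_U)/(RT)] = (A_D/A_U)·exp[(E_U−E_D)/(RT)].
(E_U−E_D)/(RT) = (171−132)×10³/(8.314×753) = 39000/6260 = 6.230.
k_D/k_U = (2.04×10^11/3.50×10^14)·exp(6.230) = 5.829×10^-4 × 507.5 = 0.296.
Since E_D < E_U, lowering the temperature improves selectivity toward D.

0.296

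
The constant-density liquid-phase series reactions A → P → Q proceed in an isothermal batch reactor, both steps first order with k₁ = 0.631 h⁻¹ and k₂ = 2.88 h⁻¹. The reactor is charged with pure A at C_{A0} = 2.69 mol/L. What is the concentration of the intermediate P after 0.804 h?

0.380 mol/L

Solving the coupled first-order balances gives C_P(t) = [k₁/(k₂−k₁)]·C_{A0}·(e^(−k₁t) − e^(−k₂t)).
e^(−k₁t) = e^(−0.631×0.804) = e^(−0.5073) = 0.6021; e^(−k₂t) = e^(−2.316) = 0.09871.
C_P = 0.631×2.69/(2.88−0.631) × (0.6021−0.09871) = 0.7547×0.5034 = 0.3799 mol/L.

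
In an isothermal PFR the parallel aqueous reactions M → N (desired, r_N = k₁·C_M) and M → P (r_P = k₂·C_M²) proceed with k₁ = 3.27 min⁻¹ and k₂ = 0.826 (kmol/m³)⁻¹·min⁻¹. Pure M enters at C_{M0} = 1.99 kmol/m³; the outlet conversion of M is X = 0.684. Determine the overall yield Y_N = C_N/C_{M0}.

0.517

C_M = C_{M0}(1−X) = 0.6288 kmol/m³.
Along a PFR/batch, dC_N/dC_M = −r_N/(r_N+r_P) = −k₁/(k₁+k₂·C_M).
Integrating from C_{M0} to C_M: C_N = (3.27/0.826)·ln[(3.27+0.826·1.99)/(3.27+0.826·0.629)] = 3.959·ln(4.914/3.789) = 1.029 kmol/m³.
Y_N = C_N/C_{M0} = 1.029/1.99 = 0.517.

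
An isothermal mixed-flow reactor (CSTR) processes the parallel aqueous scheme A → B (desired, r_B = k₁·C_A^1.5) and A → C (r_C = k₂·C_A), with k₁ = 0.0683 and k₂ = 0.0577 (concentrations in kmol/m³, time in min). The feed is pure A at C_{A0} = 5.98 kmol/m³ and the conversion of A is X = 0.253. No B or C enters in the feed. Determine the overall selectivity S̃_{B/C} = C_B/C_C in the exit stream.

2.50

Exit C_A = C_{A0}(1−X) = 5.98×0.747 = 4.467 kmol/m³.
A CSTR operates uniformly at the exit composition, giving r_B = 0.6448 and r_C = 0.2577 (each k·C_A^n at C_A = 4.467).
Overall selectivity = C_B/C_C = r_Bτ/(r_Cτ) = r_B/r_C = 2.50.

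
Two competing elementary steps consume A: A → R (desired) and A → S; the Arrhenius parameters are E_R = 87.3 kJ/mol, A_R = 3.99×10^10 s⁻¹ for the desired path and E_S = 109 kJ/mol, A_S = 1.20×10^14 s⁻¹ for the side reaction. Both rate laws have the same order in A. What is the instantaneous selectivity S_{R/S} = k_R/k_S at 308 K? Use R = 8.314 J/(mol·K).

Since both paths have the same order in A, the concentration cancels and S_{R/S} = k_R/k_S = (A_R/A_S)·exp[(E_S−E_R)/(RT)].
(E_S−E_R)/(RT) = (109−87.3)×10³/(8.314×308) = 21700/2561 = 8.474.
k_R/k_S = (3.99×10^10/1.20×10^14)·exp(8.474) = 3.325×10^-4 × 4790 = 1.59.
Since E_R < E_S, lowering the temperature improves selectivity toward R.

1.59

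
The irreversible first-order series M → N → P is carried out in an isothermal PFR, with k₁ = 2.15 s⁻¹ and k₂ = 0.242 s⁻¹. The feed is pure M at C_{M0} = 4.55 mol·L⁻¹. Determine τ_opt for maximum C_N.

1.14 s

Setting dC_N/dτ = 0 gives τ_opt = ln(k₂/k₁)/(k₂−k₁).
= ln(0.242/2.15)/(0.242−2.15) = ln(0.1126)/-1.908 = -2.184/-1.908 = 1.14 s.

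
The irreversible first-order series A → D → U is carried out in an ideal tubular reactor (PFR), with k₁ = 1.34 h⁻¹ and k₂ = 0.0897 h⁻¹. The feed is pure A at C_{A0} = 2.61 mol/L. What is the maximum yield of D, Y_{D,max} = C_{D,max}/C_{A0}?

0.824

At the optimum, C_{D,max}/C_{A0} = (k₁/k₂)^[k₂/(k₂−k₁)].
= (1.34/0.0897)^(0.0897/(0.0897−1.34)) = (14.94)^(-0.07174) = 0.8237.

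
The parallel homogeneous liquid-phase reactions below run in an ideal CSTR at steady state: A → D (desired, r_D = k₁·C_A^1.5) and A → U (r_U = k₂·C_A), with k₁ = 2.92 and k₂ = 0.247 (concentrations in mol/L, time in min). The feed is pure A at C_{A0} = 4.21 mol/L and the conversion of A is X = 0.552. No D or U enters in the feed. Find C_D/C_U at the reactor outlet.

Exit C_A = C_{A0}(1−X) = 4.21×0.448 = 1.886 mol/L.
Rates in a CSTR are evaluated at the outlet concentration: r_D = 2.92×1.886^1.5 = 7.564, r_U = 0.247×1.886 = 0.4659.
Overall selectivity = C_D/C_U = r_Dτ/(r_Uτ) = r_D/r_U = 16.2.

16.2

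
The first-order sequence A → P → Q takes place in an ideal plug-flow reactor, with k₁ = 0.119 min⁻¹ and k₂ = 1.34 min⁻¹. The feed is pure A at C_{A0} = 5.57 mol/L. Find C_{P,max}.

0.391 mol/L

Evaluating C_P at τ_opt = ln(k₂/k₁)/(k₂−k₁) gives C_{P,max}/C_{A0} = (k₁/k₂)^[k₂/(k₂−k₁)].
= (0.119/1.34)^(1.34/(1.34−0.119)) = (0.08881)^(1.097) = 0.07014.
C_{P,max} = 0.07014×5.57 = 0.391 mol/L.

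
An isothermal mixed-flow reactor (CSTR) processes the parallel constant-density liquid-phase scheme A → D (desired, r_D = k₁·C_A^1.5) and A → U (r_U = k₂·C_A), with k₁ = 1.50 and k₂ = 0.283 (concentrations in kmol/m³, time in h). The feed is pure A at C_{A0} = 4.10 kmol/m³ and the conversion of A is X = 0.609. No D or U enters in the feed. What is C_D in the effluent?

2.17 kmol/m³

Exit C_A = C_{A0}(1−X) = 4.10×0.391 = 1.603 kmol/m³.
In a CSTR the entire volume is at exit conditions, so r_D = 1.50×1.603^1.5 = 3.045 and r_U = 0.283×1.603 = 0.4537.
Fraction of consumed A going to D: r_D/(r_D+r_U) = 0.8703.
C_D = 0.8703·C_{A0}·X = 0.8703×4.10×0.609 = 2.17 kmol/m³.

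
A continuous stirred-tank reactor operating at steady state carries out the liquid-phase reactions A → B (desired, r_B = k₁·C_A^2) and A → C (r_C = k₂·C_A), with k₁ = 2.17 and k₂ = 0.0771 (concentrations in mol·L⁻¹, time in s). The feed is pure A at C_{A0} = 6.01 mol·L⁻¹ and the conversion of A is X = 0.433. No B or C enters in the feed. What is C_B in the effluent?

2.58 mol·L⁻¹

Exit C_A = C_{A0}(1−X) = 6.01×0.567 = 3.408 mol·L⁻¹.
A CSTR operates uniformly at the exit composition, giving r_B = 25.20 and r_C = 0.2627 (each k·C_A^n at C_A = 3.408).
Fraction of consumed A going to B: r_B/(r_B+r_C) = 0.9897.
C_B = 0.9897·C_{A0}·X = 0.9897×6.01×0.433 = 2.58 mol·L⁻¹.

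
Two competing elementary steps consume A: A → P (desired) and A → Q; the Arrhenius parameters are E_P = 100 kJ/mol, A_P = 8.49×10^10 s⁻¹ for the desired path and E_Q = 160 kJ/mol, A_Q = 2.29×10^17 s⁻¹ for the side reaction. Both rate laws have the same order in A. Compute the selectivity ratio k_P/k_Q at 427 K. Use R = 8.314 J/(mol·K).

8.11

Since both paths have the same order in A, the concentration cancels and S_{P/Q} = k_P/k_Q = (A_P/A_Q)·exp[(E_Q−E_P)/(RT)].
(E_Q−E_P)/(RT) = (160−100)×10³/(8.314×427) = 60000/3550 = 16.90.
k_P/k_Q = (8.49×10^10/2.29×10^17)·exp(16.90) = 3.707×10^-7 × 2.188×10^7 = 8.11.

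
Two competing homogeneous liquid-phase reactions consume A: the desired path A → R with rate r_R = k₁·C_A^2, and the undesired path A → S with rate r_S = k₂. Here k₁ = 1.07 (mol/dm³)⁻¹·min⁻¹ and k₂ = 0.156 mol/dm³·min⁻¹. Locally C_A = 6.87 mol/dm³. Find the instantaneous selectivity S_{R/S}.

S_{R/S} = r_R/r_S = (k₁·C_A^2)/(k₂) = (k₁/k₂)·C_A^2.
= (1.07×6.870^2) / (0.156) = 50.50/0.1560 = 324.

324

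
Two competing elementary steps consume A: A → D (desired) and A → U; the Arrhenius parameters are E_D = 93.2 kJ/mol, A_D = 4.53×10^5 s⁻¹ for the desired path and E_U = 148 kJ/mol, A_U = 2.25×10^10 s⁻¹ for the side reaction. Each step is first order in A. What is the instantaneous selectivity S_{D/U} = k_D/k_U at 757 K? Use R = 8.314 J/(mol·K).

0.122

Since both paths have the same order in A, the concentration cancels and S_{D/U} = k_D/k_U = (A_D/A_U)·exp[(E_U−E_D)/(RT)].
(E_U−E_D)/(RT) = (148−93.2)×10³/(8.314×757) = 54800/6294 = 8.707.
k_D/k_U = (4.53×10^5/2.25×10^10)·exp(8.707) = 2.013×10^-5 × 6046 = 0.122.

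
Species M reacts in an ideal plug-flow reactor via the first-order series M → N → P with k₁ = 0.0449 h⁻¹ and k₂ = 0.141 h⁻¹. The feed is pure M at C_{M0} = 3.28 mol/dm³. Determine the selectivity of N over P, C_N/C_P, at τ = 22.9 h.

0.301

The intermediate concentration in a first-order A→B→C sequence is C_N = k₁C_{M0}(e^(−k₁τ) − e^(−k₂τ))/(k₂−k₁).
e^(−k₁τ) = e^(−0.0449×22.9) = e^(−1.028) = 0.3576; e^(−k₂τ) = e^(−3.229) = 0.03960.
C_N = 0.0449×3.28/(0.141−0.0449) × (0.3576−0.03960) = 1.532×0.3180 = 0.4874 mol/dm³.
C_M = C_{M0}e^(−k₁τ) = 1.173 mol/dm³, so C_P = C_{M0}−C_M−C_N = 1.620 mol/dm³; C_N/C_P = 0.301.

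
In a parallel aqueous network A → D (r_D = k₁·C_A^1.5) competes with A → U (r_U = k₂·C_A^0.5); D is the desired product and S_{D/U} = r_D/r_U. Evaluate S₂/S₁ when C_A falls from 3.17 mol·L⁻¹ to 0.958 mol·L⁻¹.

0.302

S_{D/U} = (k₁/k₂)·C_A, so S₂/S₁ = (C_{A,2}/C_{A,1}).
= 0.958/3.17 = 0.302.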